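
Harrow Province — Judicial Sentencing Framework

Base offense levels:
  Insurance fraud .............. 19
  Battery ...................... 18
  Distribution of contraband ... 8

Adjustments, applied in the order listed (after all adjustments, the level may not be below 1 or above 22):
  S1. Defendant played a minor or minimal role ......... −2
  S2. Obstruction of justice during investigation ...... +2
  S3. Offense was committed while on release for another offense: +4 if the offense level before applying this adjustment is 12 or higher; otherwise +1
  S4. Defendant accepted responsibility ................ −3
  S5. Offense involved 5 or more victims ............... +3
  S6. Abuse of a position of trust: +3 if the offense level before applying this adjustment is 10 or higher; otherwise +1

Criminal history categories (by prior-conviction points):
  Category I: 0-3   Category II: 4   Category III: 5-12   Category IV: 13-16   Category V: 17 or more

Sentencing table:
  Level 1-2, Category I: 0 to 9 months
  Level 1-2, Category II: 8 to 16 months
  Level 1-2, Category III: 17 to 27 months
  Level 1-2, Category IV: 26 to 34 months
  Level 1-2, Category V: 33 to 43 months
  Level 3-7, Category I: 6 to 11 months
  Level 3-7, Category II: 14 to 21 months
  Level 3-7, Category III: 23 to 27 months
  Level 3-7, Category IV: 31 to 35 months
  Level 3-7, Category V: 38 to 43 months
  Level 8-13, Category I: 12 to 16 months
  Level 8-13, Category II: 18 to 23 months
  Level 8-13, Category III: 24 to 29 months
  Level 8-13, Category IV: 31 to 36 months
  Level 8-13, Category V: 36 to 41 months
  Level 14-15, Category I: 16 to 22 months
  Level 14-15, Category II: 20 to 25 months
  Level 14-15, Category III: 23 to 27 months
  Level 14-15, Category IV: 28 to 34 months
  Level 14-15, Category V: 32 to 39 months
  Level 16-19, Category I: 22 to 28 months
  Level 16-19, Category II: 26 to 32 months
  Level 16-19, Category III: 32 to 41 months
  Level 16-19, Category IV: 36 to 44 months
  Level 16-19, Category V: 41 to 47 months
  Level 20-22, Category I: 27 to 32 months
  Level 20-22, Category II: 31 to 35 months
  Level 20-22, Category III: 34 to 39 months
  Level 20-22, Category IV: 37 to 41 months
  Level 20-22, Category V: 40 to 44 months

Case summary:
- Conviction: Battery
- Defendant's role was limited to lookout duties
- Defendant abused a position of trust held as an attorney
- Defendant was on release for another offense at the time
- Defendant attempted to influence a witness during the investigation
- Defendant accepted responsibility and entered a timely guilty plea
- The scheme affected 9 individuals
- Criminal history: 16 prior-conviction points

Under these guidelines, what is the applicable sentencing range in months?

Base offense level for battery: 18.
S1 applies: 18 − 2 = 16.
S2 applies: 16 + 2 = 18.
S3 applies (level before this adjustment is 18 ≥ 12, so +4): 18 + 4 = 22.
S4 applies: 22 − 3 = 19.
S5 applies: 19 + 3 = 22.
S6 applies (level before this adjustment is 22 ≥ 10, so +3): 22 + 3 = 25.
Level 25 exceeds the maximum of 22; capped at 22.
Final offense level: 22.
Criminal history: 16 prior points → Category IV (13-16).
Level 22 falls in the 20-22 band.
Grid: Level 20-22 × Category IV = 37-41 months.

37-41 months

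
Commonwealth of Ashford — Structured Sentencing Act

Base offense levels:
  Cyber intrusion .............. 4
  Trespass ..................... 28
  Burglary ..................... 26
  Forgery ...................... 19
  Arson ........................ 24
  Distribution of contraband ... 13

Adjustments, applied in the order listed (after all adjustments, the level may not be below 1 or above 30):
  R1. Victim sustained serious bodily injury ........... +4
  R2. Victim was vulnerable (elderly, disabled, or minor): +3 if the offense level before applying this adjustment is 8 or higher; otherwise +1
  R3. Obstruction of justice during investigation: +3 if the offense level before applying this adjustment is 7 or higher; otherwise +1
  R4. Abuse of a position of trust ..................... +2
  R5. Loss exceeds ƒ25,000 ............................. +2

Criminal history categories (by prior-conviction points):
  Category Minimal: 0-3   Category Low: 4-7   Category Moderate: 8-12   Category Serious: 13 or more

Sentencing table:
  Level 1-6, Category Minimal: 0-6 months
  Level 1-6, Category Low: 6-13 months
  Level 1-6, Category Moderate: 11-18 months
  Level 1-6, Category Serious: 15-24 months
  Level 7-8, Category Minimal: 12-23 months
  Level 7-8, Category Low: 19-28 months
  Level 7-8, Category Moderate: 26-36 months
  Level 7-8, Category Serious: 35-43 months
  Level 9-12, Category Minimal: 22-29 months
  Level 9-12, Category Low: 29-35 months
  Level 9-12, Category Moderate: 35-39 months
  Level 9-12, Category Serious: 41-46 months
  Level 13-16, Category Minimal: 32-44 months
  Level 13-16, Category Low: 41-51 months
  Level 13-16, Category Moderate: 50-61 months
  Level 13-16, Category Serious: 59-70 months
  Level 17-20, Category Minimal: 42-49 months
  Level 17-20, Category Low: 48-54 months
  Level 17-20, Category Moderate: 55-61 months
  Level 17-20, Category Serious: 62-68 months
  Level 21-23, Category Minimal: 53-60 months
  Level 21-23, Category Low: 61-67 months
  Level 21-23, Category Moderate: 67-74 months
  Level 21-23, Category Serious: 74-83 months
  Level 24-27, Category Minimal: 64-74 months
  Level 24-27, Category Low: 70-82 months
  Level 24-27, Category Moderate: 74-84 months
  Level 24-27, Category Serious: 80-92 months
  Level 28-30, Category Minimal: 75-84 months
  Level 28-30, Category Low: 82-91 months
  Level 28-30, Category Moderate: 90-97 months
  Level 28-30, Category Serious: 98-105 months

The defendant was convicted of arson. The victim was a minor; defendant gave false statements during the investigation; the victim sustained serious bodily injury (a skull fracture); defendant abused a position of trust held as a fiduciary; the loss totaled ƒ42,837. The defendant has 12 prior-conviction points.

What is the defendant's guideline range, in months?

Base offense level for arson: 24.
R1 applies: 24 + 4 = 28.
R2 applies (level before this adjustment is 28 ≥ 8, so +3): 28 + 3 = 31.
R3 applies (level before this adjustment is 31 ≥ 7, so +3): 31 + 3 = 34.
R4 applies: 34 + 2 = 36.
R5 applies: 36 + 2 = 38.
Level 38 exceeds the maximum of 30; capped at 30.
Final offense level: 30.
Criminal history: 12 prior points → Category Moderate (8-12).
Level 30 falls in the 28-30 band.
Grid: Level 28-30 × Category Moderate = 90-97 months.

90-97 months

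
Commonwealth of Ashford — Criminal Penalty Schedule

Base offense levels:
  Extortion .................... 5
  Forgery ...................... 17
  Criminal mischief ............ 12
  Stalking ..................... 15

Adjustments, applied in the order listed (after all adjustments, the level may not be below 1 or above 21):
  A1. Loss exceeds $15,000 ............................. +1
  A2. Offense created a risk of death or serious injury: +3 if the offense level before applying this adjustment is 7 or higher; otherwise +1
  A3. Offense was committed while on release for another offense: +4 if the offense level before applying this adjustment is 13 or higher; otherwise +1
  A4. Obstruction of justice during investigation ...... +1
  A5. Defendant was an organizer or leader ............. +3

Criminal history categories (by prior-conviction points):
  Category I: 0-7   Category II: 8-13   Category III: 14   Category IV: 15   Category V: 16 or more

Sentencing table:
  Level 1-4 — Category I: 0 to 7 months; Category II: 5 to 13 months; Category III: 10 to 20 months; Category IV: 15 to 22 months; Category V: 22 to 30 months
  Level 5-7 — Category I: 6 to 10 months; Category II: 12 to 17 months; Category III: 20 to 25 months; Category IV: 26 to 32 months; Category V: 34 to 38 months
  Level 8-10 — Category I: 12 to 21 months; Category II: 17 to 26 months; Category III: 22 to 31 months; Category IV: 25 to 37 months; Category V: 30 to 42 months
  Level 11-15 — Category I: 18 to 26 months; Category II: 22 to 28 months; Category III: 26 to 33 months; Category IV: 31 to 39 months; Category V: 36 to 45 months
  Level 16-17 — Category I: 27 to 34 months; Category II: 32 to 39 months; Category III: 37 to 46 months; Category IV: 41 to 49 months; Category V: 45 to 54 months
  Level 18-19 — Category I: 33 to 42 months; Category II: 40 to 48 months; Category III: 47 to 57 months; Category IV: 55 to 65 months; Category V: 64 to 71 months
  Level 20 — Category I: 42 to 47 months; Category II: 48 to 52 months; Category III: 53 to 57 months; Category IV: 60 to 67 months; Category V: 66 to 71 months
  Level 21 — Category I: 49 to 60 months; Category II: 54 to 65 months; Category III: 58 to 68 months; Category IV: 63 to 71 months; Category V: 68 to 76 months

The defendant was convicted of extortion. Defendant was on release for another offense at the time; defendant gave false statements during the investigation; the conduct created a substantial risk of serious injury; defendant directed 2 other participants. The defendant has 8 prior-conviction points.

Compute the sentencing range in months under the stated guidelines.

22-28 months

Base offense level for extortion: 5.
A2 applies (level before this adjustment is 5 < 7, so +1): 5 + 1 = 6.
A3 applies (level before this adjustment is 6 < 13, so +1): 6 + 1 = 7.
A4 applies: 7 + 1 = 8.
A5 applies: 8 + 3 = 11.
Final offense level: 11.
Criminal history: 8 prior points → Category II (8-13).
Level 11 falls in the 11-15 band.
Grid: Level 11-15 × Category II = 22-28 months.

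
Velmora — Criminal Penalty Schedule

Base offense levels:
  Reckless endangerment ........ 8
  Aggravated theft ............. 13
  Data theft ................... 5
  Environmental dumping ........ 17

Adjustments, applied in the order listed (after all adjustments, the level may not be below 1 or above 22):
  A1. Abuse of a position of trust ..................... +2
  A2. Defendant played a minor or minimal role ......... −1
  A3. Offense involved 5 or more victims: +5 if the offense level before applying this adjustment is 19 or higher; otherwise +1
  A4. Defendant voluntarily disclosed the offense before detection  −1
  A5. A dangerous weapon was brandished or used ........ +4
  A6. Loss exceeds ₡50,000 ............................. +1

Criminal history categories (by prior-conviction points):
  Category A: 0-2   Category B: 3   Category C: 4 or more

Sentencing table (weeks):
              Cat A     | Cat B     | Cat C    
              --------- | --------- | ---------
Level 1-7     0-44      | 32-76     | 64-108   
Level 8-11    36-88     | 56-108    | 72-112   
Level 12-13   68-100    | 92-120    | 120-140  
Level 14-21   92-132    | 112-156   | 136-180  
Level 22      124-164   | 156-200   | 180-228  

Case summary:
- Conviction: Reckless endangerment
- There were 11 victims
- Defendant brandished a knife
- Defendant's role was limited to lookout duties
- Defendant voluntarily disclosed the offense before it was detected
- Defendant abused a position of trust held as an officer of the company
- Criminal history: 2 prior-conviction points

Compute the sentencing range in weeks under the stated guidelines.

Base offense level for reckless endangerment: 8.
A1 applies: 8 + 2 = 10.
A2 applies: 10 − 1 = 9.
A3 applies (level before this adjustment is 9 < 19, so +1): 9 + 1 = 10.
A4 applies: 10 − 1 = 9.
A5 applies: 9 + 4 = 13.
Final offense level: 13.
Criminal history: 2 prior points → Category A (0-2).
Level 13 falls in the 12-13 band.
Grid: Level 12-13 × Category A = 68-100 weeks.

68-100 weeks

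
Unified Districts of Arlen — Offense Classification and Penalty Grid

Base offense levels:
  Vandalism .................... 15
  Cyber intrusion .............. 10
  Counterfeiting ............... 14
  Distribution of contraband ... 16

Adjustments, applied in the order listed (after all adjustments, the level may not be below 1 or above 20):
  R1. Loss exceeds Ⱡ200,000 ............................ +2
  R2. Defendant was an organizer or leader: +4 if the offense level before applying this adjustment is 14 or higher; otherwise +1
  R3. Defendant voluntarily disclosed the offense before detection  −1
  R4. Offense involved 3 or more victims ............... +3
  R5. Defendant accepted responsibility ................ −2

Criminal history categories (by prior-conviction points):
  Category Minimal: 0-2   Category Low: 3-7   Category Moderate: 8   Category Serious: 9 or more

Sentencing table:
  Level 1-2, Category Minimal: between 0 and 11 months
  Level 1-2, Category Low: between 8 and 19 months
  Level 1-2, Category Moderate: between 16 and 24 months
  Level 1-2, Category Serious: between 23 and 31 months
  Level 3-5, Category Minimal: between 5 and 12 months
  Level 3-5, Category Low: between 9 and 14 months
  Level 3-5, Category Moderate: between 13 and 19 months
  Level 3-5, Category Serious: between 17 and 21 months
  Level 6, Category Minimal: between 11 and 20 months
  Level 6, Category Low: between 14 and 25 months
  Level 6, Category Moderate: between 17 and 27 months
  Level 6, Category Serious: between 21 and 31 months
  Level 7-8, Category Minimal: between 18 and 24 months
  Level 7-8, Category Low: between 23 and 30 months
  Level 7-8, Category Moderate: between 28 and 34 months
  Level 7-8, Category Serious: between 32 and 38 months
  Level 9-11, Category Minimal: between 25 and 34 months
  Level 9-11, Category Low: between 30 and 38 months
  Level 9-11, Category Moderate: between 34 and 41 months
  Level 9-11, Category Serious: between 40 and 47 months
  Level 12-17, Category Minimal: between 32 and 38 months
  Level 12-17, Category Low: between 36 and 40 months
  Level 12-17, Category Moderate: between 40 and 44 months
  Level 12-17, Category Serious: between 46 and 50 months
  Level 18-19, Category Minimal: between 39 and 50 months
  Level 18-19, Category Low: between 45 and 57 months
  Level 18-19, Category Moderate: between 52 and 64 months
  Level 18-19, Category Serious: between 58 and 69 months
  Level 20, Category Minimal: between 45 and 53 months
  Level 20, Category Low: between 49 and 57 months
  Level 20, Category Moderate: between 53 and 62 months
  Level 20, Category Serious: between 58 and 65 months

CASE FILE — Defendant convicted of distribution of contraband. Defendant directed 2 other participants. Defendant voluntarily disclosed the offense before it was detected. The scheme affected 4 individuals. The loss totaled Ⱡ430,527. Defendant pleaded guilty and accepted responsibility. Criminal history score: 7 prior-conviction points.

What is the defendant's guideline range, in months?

49-57 months

Base offense level for distribution of contraband: 16.
R1 applies: 16 + 2 = 18.
R2 applies (level before this adjustment is 18 ≥ 14, so +4): 18 + 4 = 22.
R3 applies: 22 − 1 = 21.
R4 applies: 21 + 3 = 24.
R5 applies: 24 − 2 = 22.
Level 22 exceeds the maximum of 20; capped at 20.
Final offense level: 20.
Criminal history: 7 prior points → Category Low (3-7).
Level 20 falls in the 20 band.
Grid: Level 20 × Category Low = 49-57 months.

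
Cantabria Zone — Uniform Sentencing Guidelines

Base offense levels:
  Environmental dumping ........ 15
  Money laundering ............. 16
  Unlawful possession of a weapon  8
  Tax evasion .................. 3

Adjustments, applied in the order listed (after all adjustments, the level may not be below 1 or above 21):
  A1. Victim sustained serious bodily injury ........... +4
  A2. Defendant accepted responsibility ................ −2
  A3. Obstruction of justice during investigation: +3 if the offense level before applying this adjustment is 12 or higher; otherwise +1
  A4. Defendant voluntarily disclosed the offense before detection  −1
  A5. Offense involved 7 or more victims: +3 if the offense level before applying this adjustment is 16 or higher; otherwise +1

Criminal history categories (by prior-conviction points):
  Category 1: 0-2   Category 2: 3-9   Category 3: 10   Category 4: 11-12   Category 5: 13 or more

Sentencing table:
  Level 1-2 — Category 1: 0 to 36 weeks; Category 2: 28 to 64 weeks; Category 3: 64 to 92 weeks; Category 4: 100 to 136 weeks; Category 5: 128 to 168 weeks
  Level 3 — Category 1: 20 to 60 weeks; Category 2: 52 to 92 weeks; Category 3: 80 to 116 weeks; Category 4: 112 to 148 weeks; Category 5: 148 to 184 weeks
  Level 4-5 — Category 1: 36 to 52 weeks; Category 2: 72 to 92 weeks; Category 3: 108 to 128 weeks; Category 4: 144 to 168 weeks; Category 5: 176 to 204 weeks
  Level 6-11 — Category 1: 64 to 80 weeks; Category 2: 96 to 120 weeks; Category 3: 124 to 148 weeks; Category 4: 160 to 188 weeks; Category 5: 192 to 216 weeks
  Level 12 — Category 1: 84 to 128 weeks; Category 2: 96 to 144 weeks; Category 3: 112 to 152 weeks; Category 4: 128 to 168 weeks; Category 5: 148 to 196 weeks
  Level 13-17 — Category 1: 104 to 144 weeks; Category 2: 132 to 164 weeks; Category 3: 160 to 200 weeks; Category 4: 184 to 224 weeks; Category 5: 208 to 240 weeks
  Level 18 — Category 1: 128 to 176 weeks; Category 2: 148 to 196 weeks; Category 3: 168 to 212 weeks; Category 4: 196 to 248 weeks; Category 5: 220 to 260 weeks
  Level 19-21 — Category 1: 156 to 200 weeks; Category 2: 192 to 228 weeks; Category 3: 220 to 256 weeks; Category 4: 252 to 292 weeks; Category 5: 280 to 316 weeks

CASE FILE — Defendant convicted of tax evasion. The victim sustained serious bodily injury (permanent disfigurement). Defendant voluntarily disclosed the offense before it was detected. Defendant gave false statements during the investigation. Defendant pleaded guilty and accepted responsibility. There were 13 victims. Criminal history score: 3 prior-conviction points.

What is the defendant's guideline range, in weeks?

Base offense level for tax evasion: 3.
A1 applies: 3 + 4 = 7.
A2 applies: 7 − 2 = 5.
A3 applies (level before this adjustment is 5 < 12, so +1): 5 + 1 = 6.
A4 applies: 6 − 1 = 5.
A5 applies (level before this adjustment is 5 < 16, so +1): 5 + 1 = 6.
Final offense level: 6.
Criminal history: 3 prior points → Category 2 (3-9).
Level 6 falls in the 6-11 band.
Grid: Level 6-11 × Category 2 = 96-120 weeks.

96-120 weeks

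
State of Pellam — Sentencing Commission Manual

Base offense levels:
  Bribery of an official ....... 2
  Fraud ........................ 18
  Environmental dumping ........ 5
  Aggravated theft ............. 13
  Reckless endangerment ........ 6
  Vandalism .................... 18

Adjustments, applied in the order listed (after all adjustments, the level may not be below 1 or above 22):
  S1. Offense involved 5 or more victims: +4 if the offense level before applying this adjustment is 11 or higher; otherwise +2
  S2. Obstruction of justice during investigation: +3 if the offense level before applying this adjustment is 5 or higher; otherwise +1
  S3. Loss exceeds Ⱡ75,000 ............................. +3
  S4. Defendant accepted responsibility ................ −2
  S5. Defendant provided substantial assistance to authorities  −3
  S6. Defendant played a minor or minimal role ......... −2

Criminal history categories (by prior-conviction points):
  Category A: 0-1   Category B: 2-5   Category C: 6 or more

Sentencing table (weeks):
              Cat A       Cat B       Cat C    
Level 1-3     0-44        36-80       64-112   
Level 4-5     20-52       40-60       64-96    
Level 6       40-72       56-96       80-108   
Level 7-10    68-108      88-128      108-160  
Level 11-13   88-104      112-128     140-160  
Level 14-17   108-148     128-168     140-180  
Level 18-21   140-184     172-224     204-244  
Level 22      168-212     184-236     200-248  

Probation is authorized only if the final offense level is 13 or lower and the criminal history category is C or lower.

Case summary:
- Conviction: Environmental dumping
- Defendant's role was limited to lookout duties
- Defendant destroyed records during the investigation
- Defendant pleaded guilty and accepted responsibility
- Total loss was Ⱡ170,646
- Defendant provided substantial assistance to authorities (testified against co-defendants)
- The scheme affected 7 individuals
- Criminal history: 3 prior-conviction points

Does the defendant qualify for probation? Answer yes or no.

Yes

Base offense level for environmental dumping: 5.
S1 applies (level before this adjustment is 5 < 11, so +2): 5 + 2 = 7.
S2 applies (level before this adjustment is 7 ≥ 5, so +3): 7 + 3 = 10.
S3 applies: 10 + 3 = 13.
S4 applies: 13 − 2 = 11.
S5 applies: 11 − 3 = 8.
S6 applies: 8 − 2 = 6.
Final offense level: 6.
Criminal history: 3 prior points → Category B (2-5).
Level 6 falls in the 6 band.
Grid: Level 6 × Category B = 56-96 weeks.
Probation check: level 6 ≤ 13 and category B ≤ C → eligible.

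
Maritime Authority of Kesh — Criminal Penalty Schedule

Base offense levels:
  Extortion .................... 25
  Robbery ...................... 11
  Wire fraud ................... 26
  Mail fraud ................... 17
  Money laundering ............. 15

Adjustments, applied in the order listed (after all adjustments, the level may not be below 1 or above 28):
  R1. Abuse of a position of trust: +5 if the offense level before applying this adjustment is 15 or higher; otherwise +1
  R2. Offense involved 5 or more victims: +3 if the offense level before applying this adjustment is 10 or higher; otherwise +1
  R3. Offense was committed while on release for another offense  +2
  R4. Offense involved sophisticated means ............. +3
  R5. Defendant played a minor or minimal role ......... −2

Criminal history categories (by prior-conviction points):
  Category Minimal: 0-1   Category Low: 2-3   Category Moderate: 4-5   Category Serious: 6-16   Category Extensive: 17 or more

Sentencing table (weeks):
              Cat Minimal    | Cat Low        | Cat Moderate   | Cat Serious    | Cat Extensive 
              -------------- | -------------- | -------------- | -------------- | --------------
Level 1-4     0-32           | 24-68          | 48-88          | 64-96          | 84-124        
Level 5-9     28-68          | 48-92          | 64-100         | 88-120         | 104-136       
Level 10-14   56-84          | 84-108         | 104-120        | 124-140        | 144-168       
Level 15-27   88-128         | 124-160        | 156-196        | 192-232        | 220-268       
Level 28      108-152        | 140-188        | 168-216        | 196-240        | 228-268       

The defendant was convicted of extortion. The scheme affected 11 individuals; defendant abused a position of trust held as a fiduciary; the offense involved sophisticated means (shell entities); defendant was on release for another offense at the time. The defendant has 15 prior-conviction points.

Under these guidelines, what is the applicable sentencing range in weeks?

Base offense level for extortion: 25.
R1 applies (level before this adjustment is 25 ≥ 15, so +5): 25 + 5 = 30.
R2 applies (level before this adjustment is 30 ≥ 10, so +3): 30 + 3 = 33.
R3 applies: 33 + 2 = 35.
R4 applies: 35 + 3 = 38.
R5 does not apply.
Level 38 exceeds the maximum of 28; capped at 28.
Final offense level: 28.
Criminal history: 15 prior points → Category Serious (6-16).
Level 28 falls in the 28 band.
Grid: Level 28 × Category Serious = 196-240 weeks.

196-240 weeks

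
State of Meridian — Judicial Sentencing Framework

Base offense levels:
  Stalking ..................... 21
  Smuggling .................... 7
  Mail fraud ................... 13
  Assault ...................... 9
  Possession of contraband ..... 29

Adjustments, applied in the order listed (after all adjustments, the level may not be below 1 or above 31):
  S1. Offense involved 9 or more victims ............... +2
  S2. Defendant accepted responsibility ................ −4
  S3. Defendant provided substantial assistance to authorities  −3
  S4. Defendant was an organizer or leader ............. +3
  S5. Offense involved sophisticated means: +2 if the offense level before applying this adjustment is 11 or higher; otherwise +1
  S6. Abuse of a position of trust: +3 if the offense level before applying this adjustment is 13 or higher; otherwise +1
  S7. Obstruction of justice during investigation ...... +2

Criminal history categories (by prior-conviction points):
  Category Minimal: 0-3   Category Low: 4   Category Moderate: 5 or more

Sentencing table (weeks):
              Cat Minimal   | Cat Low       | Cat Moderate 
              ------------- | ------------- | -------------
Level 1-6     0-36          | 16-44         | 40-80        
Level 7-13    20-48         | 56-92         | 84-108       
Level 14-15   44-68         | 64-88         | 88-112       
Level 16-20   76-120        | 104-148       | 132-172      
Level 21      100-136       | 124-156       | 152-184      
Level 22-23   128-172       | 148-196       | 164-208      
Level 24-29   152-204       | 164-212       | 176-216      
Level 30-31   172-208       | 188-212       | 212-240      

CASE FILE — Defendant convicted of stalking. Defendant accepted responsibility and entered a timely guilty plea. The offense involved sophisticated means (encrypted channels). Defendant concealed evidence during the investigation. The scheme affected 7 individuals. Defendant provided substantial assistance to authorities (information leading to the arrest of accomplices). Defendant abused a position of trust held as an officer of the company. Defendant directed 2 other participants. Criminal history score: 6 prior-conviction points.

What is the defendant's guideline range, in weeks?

Base offense level for stalking: 21.
S1 does not apply.
S2 applies: 21 − 4 = 17.
S3 applies: 17 − 3 = 14.
S4 applies: 14 + 3 = 17.
S5 applies (level before this adjustment is 17 ≥ 11, so +2): 17 + 2 = 19.
S6 applies (level before this adjustment is 19 ≥ 13, so +3): 19 + 3 = 22.
S7 applies: 22 + 2 = 24.
Final offense level: 24.
Criminal history: 6 prior points → Category Moderate (5+).
Level 24 falls in the 24-29 band.
Grid: Level 24-29 × Category Moderate = 176-216 weeks.

176-216 weeks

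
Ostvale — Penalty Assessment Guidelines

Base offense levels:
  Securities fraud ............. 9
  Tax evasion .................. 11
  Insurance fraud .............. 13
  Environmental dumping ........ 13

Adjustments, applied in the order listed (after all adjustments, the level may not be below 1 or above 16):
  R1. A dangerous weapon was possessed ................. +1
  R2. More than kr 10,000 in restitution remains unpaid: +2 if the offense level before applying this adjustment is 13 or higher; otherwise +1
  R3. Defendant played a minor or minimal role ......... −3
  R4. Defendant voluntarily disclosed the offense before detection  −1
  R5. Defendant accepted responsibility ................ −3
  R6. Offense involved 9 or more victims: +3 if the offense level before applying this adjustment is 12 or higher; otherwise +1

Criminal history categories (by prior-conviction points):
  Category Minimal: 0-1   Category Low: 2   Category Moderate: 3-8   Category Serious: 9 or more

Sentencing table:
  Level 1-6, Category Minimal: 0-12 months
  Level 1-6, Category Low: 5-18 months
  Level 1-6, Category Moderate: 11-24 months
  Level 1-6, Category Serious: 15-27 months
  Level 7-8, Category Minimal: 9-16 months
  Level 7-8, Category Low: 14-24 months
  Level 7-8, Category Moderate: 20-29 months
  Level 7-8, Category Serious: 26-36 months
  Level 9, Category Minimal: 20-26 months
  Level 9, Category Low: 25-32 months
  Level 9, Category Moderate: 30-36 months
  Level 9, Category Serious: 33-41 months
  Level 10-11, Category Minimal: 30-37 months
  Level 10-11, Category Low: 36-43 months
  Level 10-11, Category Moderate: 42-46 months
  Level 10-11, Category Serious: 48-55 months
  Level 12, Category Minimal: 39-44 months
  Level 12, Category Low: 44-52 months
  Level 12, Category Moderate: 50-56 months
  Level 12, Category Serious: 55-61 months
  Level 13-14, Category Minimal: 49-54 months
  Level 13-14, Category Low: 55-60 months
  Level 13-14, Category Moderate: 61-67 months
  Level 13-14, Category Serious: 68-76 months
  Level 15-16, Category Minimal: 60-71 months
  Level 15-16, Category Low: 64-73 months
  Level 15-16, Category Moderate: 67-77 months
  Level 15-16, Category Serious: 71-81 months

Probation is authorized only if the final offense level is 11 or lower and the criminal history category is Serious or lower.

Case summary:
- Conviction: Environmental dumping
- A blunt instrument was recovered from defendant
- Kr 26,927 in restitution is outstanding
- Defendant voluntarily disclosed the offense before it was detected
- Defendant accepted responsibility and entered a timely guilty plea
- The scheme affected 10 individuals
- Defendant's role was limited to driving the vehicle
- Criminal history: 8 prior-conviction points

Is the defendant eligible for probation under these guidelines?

Base offense level for environmental dumping: 13.
R1 applies: 13 + 1 = 14.
R2 applies (level before this adjustment is 14 ≥ 13, so +2): 14 + 2 = 16.
R3 applies: 16 − 3 = 13.
R4 applies: 13 − 1 = 12.
R5 applies: 12 − 3 = 9.
R6 applies (level before this adjustment is 9 < 12, so +1): 9 + 1 = 10.
Final offense level: 10.
Criminal history: 8 prior points → Category Moderate (3-8).
Level 10 falls in the 10-11 band.
Grid: Level 10-11 × Category Moderate = 42-46 months.
Probation check: level 10 ≤ 11 and category Moderate ≤ Serious → eligible.

Yes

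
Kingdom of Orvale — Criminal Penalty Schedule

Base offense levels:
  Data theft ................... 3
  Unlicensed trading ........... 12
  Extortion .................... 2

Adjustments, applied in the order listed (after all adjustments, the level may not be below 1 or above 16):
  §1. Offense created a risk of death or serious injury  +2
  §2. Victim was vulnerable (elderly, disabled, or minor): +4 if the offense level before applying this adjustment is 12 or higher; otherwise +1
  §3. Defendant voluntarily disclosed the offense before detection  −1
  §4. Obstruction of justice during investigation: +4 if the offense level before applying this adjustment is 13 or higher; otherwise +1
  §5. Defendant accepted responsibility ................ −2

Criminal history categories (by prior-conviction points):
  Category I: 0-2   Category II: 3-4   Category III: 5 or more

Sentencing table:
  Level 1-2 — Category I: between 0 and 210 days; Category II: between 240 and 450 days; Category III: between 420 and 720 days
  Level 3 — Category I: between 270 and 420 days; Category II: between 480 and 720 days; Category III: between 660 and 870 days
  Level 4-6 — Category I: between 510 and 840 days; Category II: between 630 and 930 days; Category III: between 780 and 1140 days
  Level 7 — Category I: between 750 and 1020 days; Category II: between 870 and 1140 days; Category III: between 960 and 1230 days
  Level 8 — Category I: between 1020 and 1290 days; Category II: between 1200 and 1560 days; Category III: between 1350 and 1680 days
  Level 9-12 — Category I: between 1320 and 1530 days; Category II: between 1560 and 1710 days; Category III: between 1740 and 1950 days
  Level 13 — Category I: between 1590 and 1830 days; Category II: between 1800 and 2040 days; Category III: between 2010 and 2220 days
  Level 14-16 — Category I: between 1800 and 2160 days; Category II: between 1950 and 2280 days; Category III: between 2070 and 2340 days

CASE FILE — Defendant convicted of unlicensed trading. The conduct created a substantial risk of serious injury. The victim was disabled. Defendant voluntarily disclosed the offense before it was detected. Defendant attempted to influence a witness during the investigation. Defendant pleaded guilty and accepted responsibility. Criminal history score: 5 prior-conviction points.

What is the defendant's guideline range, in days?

Base offense level for unlicensed trading: 12.
§1 applies: 12 + 2 = 14.
§2 applies (level before this adjustment is 14 ≥ 12, so +4): 14 + 4 = 18.
§3 applies: 18 − 1 = 17.
§4 applies (level before this adjustment is 17 ≥ 13, so +4): 17 + 4 = 21.
§5 applies: 21 − 2 = 19.
Level 19 exceeds the maximum of 16; capped at 16.
Final offense level: 16.
Criminal history: 5 prior points → Category III (5+).
Level 16 falls in the 14-16 band.
Grid: Level 14-16 × Category III = 2070-2340 days.

2070-2340 days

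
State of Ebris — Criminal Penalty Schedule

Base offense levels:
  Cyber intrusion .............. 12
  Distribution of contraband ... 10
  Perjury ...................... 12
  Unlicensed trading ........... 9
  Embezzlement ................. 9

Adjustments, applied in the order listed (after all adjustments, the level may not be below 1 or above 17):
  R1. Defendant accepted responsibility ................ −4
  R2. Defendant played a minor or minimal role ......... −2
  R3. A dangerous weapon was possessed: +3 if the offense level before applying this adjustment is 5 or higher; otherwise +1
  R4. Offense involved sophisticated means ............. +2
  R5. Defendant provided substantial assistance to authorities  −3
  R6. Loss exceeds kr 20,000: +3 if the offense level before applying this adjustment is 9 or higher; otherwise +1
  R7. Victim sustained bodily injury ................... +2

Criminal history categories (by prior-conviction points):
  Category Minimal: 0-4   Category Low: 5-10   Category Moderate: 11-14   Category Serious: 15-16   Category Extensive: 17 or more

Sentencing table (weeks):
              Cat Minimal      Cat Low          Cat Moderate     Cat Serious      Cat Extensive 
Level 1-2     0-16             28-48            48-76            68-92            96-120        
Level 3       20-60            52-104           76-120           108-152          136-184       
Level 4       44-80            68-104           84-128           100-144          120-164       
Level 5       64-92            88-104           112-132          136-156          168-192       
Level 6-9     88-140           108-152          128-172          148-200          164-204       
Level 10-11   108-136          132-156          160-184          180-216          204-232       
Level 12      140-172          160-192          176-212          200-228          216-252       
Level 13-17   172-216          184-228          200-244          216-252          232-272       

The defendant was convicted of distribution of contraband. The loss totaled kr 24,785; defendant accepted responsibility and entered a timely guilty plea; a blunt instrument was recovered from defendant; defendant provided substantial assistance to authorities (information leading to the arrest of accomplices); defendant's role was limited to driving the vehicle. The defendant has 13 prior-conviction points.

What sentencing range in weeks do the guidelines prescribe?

76-120 weeks

Base offense level for distribution of contraband: 10.
R1 applies: 10 − 4 = 6.
R2 applies: 6 − 2 = 4.
R3 applies (level before this adjustment is 4 < 5, so +1): 4 + 1 = 5.
R4 does not apply.
R5 applies: 5 − 3 = 2.
R6 applies (level before this adjustment is 2 < 9, so +1): 2 + 1 = 3.
R7 does not apply.
Final offense level: 3.
Criminal history: 13 prior points → Category Moderate (11-14).
Level 3 falls in the 3 band.
Grid: Level 3 × Category Moderate = 76-120 weeks.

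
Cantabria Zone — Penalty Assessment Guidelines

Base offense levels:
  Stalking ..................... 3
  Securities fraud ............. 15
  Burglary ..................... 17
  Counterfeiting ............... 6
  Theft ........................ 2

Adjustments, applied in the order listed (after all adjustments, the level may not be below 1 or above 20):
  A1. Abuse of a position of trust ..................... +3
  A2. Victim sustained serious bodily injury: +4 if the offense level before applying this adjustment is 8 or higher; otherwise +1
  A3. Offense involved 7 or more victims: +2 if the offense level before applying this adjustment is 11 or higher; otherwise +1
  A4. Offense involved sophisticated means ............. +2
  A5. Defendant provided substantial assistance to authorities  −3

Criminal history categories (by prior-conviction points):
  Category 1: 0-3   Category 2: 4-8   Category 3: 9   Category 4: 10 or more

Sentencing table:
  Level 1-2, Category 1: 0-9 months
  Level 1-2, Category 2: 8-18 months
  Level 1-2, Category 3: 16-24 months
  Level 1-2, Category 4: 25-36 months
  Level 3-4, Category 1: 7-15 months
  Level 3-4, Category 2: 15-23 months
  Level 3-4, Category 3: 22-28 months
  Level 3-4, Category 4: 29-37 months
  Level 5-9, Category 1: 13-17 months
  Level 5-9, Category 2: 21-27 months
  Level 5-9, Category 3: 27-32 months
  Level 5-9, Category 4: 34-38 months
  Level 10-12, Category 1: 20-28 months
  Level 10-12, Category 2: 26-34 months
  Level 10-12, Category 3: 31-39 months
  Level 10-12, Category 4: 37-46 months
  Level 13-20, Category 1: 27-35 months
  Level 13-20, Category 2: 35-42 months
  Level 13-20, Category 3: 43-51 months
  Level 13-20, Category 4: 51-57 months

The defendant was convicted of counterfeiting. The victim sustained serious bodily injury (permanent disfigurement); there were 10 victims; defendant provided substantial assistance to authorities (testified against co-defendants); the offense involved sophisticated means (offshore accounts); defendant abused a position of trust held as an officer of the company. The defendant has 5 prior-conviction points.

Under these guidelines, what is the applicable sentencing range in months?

Base offense level for counterfeiting: 6.
A1 applies: 6 + 3 = 9.
A2 applies (level before this adjustment is 9 ≥ 8, so +4): 9 + 4 = 13.
A3 applies (level before this adjustment is 13 ≥ 11, so +2): 13 + 2 = 15.
A4 applies: 15 + 2 = 17.
A5 applies: 17 − 3 = 14.
Final offense level: 14.
Criminal history: 5 prior points → Category 2 (4-8).
Level 14 falls in the 13-20 band.
Grid: Level 13-20 × Category 2 = 35-42 months.

35-42 months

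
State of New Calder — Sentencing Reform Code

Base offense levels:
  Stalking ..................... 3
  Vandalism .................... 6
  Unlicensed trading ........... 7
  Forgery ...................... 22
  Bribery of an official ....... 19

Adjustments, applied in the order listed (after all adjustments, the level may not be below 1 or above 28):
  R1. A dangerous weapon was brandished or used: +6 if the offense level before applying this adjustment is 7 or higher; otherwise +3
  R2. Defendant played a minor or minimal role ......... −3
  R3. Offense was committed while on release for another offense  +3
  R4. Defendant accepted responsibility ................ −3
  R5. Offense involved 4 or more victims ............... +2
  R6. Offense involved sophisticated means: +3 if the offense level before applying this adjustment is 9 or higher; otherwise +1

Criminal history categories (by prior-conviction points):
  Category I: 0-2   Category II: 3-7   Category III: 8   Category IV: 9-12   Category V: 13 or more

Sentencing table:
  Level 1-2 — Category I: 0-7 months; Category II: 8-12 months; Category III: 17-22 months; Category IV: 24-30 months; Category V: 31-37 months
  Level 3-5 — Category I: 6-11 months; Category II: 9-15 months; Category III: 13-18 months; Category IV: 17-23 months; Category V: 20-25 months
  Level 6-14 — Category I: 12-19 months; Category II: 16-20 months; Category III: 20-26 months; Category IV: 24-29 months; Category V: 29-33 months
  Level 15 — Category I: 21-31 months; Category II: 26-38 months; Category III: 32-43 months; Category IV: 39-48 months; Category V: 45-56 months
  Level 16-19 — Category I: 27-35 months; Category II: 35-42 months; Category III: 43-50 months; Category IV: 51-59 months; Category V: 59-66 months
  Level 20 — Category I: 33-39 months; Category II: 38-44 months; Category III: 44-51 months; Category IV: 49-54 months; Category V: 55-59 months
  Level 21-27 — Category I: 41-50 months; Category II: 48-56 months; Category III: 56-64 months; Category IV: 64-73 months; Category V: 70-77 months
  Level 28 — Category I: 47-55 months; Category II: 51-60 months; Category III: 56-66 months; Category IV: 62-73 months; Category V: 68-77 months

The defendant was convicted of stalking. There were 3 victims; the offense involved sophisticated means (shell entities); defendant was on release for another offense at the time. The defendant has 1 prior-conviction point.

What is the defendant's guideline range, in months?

12-19 months

Base offense level for stalking: 3.
R2 does not apply.
R3 applies: 3 + 3 = 6.
R4 does not apply.
R6 applies (level before this adjustment is 6 < 9, so +1): 6 + 1 = 7.
Final offense level: 7.
Criminal history: 1 prior point → Category I (0-2).
Level 7 falls in the 6-14 band.
Grid: Level 6-14 × Category I = 12-19 months.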